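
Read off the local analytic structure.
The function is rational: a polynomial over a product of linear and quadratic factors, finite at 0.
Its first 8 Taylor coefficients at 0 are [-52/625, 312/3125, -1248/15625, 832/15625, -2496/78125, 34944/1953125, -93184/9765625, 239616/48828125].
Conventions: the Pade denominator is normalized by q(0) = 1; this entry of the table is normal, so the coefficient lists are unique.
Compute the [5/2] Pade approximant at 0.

The Pade approximant has numerator coefficients [-52/625, 104/4375, -416/65625, 832/546875, -832/2734375, 1664/41015625]; denominator coefficients [1, 32/35, 16/75].

Taylor coefficients needed (read off): a_0 = -52/625, a_1 = 312/3125, a_2 = -1248/15625, a_3 = 832/15625, a_4 = -2496/78125, a_5 = 34944/1953125, a_6 = -93184/9765625, a_7 = 239616/48828125.
Write the denominator as Q(θ) = 1 + q1*θ + q2*θ^2. Requiring Q*f - P = O(θ^8) with deg P <= 5 kills the coefficients of θ^6..θ^7 in Q*f:
  θ^6: a_6 + q1*a_5 + q2*a_4 = 0, i.e. -93184/9765625 + (34944/1953125)*q1 + (-2496/78125)*q2 = 0.
  θ^7: a_7 + q1*a_6 + q2*a_5 = 0, i.e. 239616/48828125 + (-93184/9765625)*q1 + (34944/1953125)*q2 = 0.
Solving this linear system: q1 = 32/35, q2 = 16/75.
The numerator is Q*f truncated at degree 5: P0 = a_0 = -52/625; P1 = a_1 + q1*a_0 = 104/4375; P2 = a_2 + q1*a_1 + q2*a_0 = -416/65625; P3 = a_3 + q1*a_2 + q2*a_1 = 832/546875; P4 = a_4 + q1*a_3 + q2*a_2 = -832/2734375; P5 = a_5 + q1*a_4 + q2*a_3 = 1664/41015625.


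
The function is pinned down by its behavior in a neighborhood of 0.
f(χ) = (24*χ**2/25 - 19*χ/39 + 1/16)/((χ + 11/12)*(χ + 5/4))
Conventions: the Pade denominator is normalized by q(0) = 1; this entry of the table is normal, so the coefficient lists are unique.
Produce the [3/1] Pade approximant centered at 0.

The Pade approximant has numerator coefficients [3/55, -88218137/194175410, 200248404/186707125, -1201490424/2427192625]; denominator coefficients [1, 20262151/14936570].

Taylor coefficients needed (expand at 0): a_0 = 3/55, a_1 = -20776/39325, a_2 = 59536/33275, a_3 = -69522944/23791625, a_4 = 399008512/100656875.
Write the denominator as Q(χ) = 1 + q1*χ. Requiring Q*f - P = O(χ^5) with deg P <= 3 kills the coefficients of χ^4..χ^4 in Q*f:
  χ^4: a_4 + q1*a_3 = 0, i.e. 399008512/100656875 + (-69522944/23791625)*q1 = 0.
Solving this linear system: q1 = 20262151/14936570.
The numerator is Q*f truncated at degree 3: P0 = a_0 = 3/55; P1 = a_1 + q1*a_0 = -88218137/194175410; P2 = a_2 + q1*a_1 = 200248404/186707125; P3 = a_3 + q1*a_2 = -1201490424/2427192625.


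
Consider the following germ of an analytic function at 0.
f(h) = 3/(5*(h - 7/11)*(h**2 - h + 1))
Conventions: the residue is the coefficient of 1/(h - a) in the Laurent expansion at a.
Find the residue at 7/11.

The residue is 121/155.

At the order-1 pole 7/11 set g(h) = (h - (7/11))*f(h) = 3/(5*(h**2 - h + 1)).
Simple pole: residue = g(a) at a = 7/11, which is 121/155.


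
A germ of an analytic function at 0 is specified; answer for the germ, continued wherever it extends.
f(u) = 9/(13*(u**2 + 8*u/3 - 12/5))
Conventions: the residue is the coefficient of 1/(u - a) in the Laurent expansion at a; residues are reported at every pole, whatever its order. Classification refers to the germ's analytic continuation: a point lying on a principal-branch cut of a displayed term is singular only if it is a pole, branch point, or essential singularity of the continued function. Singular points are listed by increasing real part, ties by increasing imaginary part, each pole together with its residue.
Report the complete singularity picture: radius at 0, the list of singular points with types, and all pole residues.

Radius of convergence at 0: -4/3 + (2/15)*sqrt(235).
At -4/3 - (2/15)*sqrt(235): a pole of order 1; residue -(27/2444)*sqrt(235).
At -4/3 + (2/15)*sqrt(235): a pole of order 1; residue (27/2444)*sqrt(235).

Denominator factor (u**2 + 8*u/3 - 12/5): discriminant 752/45, real irrational roots -4/3 + (2/15)*sqrt(235) and -4/3 - (2/15)*sqrt(235); poles of order 1, moduli -4/3 + (2/15)*sqrt(235) and 4/3 + (2/15)*sqrt(235).
The radius of convergence is the smallest modulus among the singular points: -4/3 + (2/15)*sqrt(235).
The factor u**2 + 8*u/3 - 12/5 splits as (u - a)(u - a') with a = -4/3 - (2/15)*sqrt(235), a' = -4/3 + (2/15)*sqrt(235). At the order-1 pole a set g(u) = (u - a)*f(u) = [9/13] / (u - a').
Simple pole: residue = g(a) at a = -4/3 - (2/15)*sqrt(235), which is -(27/2444)*sqrt(235).
The factor u**2 + 8*u/3 - 12/5 splits as (u - a)(u - a') with a = -4/3 + (2/15)*sqrt(235), a' = -4/3 - (2/15)*sqrt(235). At the order-1 pole a set g(u) = (u - a)*f(u) = [9/13] / (u - a').
Simple pole: residue = g(a) at a = -4/3 + (2/15)*sqrt(235), which is (27/2444)*sqrt(235).
List the singular points by increasing real part (a conjugate pair: the negative imaginary part first).


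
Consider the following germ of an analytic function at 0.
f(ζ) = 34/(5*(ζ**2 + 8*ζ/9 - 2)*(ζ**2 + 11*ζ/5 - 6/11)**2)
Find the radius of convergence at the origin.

The radius of convergence is -11/10 + (1/110)*sqrt(21241).

Denominator factor (ζ**2 + 11*ζ/5 - 6/11)^2: discriminant 1931/275, real irrational roots -11/10 + (1/110)*sqrt(21241) and -11/10 - (1/110)*sqrt(21241); poles of order 2, moduli -11/10 + (1/110)*sqrt(21241) and 11/10 + (1/110)*sqrt(21241).
Denominator factor (ζ**2 + 8*ζ/9 - 2): discriminant 712/81, real irrational roots -4/9 + (1/9)*sqrt(178) and -4/9 - (1/9)*sqrt(178); poles of order 1, moduli -4/9 + (1/9)*sqrt(178) and 4/9 + (1/9)*sqrt(178).
The radius of convergence is the smallest modulus among the singular points: -11/10 + (1/110)*sqrt(21241).


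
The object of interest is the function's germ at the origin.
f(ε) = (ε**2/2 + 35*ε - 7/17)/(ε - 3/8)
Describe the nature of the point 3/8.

The point is a pole of order 1.

The denominator factor ε - 3/8 vanishes at 3/8 and appears to the power 1; the numerator there equals 27817/2176, nonzero, and no other factor vanishes.
Hence a pole whose order is the multiplicity, 1.


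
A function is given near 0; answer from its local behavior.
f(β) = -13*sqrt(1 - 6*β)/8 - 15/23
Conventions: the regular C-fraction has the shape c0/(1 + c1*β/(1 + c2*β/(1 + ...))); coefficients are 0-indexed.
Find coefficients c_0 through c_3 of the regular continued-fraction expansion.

Taylor coefficients (expand at 0): a_0 = -419/184, a_1 = 39/8, a_2 = 117/16, a_3 = 351/16.
c0 = a_0 = -419/184. Peel one level at a time: if S = 1 + c*β/S' with S'(0) = 1, then c is the β-coefficient of S and S' = c*β/(S - 1).
S_1 = c0/f = 1 + (897/419)*β + (2736747/351122)*β^2 + ...; c1 = 897/419.
S_2 = c1*β/(S_1 - 1) = 1 + (-3051/838)*β + (-9/4)*β^2 + ...; c2 = -3051/838.
S_3 = c2*β/(S_2 - 1) = 1 + (-419/678)*β + ...; c3 = -419/678.

The regular C-fraction coefficients are [-419/184, 897/419, -3051/838, -419/678].


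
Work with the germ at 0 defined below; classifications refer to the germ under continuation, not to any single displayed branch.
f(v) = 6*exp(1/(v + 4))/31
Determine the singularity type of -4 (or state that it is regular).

The exponent 1/(v - (-4)) has a pole at -4, so exp(1/(v - (-4))) takes every nonzero value near it: an essential singularity (not a pole of any order).

The point is an essential singularity.


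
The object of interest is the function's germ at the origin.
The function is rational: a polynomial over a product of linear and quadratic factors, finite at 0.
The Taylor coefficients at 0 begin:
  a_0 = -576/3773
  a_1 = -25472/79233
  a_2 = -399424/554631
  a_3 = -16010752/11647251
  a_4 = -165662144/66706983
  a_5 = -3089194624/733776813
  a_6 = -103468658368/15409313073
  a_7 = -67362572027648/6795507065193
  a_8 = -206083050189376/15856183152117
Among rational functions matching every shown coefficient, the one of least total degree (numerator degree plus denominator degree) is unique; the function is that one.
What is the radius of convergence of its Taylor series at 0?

No rational of total degree below 7 reproduces all 9 coefficients; solving the [1/6] Pade equations on them gives f(κ) = (9/11 - 5*κ/3)/((κ - 7/12)**3*(κ + 3)**3), whose expansion matches every shown term.
Denominator factor (κ - 7/12)^3: pole of order 3 at 7/12, modulus 7/12.
Denominator factor (κ + 3)^3: pole of order 3 at -3, modulus 3.
The radius of convergence is the smallest modulus among the singular points: 7/12.

The radius of convergence is 7/12.


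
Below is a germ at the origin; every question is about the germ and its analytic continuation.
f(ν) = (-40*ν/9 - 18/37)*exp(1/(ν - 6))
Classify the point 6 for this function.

The exponent 1/(ν - (6)) has a pole at 6, so exp(1/(ν - (6))) takes every nonzero value near it: an essential singularity (not a pole of any order).

The point is an essential singularity.


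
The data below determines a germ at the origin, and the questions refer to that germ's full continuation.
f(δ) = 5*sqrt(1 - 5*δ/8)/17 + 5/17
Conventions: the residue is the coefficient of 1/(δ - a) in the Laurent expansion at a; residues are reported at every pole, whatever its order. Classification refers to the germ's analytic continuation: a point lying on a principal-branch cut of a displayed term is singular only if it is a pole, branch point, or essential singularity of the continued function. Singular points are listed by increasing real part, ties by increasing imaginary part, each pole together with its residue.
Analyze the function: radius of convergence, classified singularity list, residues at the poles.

Branch term (5/17)*sqrt(1 - δ/(8/5)): its argument vanishes at δ = 8/5, a square-root branch point, modulus 8/5.
The radius of convergence is the smallest modulus among the singular points: 8/5.

Radius of convergence at 0: 8/5.
At 8/5: an algebraic (square-root) branch point.


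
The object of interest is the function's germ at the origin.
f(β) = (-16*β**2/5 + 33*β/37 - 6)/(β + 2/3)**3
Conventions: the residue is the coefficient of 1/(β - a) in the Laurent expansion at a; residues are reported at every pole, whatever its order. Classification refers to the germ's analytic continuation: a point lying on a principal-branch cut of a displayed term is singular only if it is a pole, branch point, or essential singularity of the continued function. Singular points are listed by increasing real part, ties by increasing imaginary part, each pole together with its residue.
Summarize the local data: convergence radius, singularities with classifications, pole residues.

Radius of convergence at 0: 2/3.
At -2/3: a pole of order 3; residue -16/5.

Denominator factor (β + 2/3)^3: pole of order 3 at -2/3, modulus 2/3.
The radius of convergence is the smallest modulus among the singular points: 2/3.
At the order-3 pole -2/3 set g(β) = (β - (-2/3))^3*f(β) = -16*β**2/5 + 33*β/37 - 6.
Order-3 pole: residue = g''(a)/2; g''(-2/3) = -32/5, so the residue is -16/5.


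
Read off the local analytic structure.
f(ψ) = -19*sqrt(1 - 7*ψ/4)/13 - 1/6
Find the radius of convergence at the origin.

Branch term (-19/13)*sqrt(1 - ψ/(4/7)): its argument vanishes at ψ = 4/7, a square-root branch point, modulus 4/7.
The radius of convergence is the smallest modulus among the singular points: 4/7.

The radius of convergence is 4/7.


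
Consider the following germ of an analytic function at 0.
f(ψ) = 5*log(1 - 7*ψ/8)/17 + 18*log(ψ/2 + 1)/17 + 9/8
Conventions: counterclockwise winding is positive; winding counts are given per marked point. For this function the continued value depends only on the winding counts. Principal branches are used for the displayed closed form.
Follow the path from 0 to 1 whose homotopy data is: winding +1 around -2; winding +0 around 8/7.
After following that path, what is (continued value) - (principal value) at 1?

The rational part is single-valued and drops out of the difference; each branch term changes only by its own monodromy.
(18/17)*log(1 - ψ/(-2)): each positive loop around -2 adds 2*pi*i to the log, so winding +1 contributes (18/17)*(1)*2*pi*i = (36/17)*pi*i.
(5/17)*log(1 - ψ/(8/7)): winding 0 around 8/7, so this term returns to its principal value, contribution 0.
Summing the contributions at ψ = 1 gives (36/17)*pi*i.

Continued minus principal equals (36/17)*pi*i.


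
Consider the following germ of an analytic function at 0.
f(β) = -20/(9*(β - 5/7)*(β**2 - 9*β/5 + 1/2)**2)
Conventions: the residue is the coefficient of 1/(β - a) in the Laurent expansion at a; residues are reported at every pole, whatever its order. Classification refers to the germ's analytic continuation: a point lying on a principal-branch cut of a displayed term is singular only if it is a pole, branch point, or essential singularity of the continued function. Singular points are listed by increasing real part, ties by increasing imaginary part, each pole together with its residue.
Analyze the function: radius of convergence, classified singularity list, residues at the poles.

Radius of convergence at 0: 9/10 - (1/10)*sqrt(31).
At 9/10 - (1/10)*sqrt(31): a pole of order 2; residue 96040/6561 + (7986160/6305121)*sqrt(31).
At 5/7: a pole of order 1; residue -192080/6561.
At 9/10 + (1/10)*sqrt(31): a pole of order 2; residue 96040/6561 - (7986160/6305121)*sqrt(31).

Denominator factor (β**2 - 9*β/5 + 1/2)^2: discriminant 31/25, real irrational roots 9/10 + (1/10)*sqrt(31) and 9/10 - (1/10)*sqrt(31); poles of order 2, moduli 9/10 + (1/10)*sqrt(31) and 9/10 - (1/10)*sqrt(31).
Denominator factor (β - 5/7): pole of order 1 at 5/7, modulus 5/7.
The radius of convergence is the smallest modulus among the singular points: 9/10 - (1/10)*sqrt(31).
The factor β**2 - 9*β/5 + 1/2 splits as (β - a)(β - a') with a = 9/10 - (1/10)*sqrt(31), a' = 9/10 + (1/10)*sqrt(31). At the order-2 pole a set g(β) = (β - a)^2*f(β) = [-20/(9*(β - 5/7))] / (β - a')^2.
Order-2 pole: residue = g'(a); g'(9/10 - (1/10)*sqrt(31)) = 96040/6561 + (7986160/6305121)*sqrt(31), so the residue is 96040/6561 + (7986160/6305121)*sqrt(31).
At the order-1 pole 5/7 set g(β) = (β - (5/7))*f(β) = -20/(9*(β**2 - 9*β/5 + 1/2)**2).
Simple pole: residue = g(a) at a = 5/7, which is -192080/6561.
The factor β**2 - 9*β/5 + 1/2 splits as (β - a)(β - a') with a = 9/10 + (1/10)*sqrt(31), a' = 9/10 - (1/10)*sqrt(31). At the order-2 pole a set g(β) = (β - a)^2*f(β) = [-20/(9*(β - 5/7))] / (β - a')^2.
Order-2 pole: residue = g'(a); g'(9/10 + (1/10)*sqrt(31)) = 96040/6561 - (7986160/6305121)*sqrt(31), so the residue is 96040/6561 - (7986160/6305121)*sqrt(31).
List the singular points by increasing real part (a conjugate pair: the negative imaginary part first).


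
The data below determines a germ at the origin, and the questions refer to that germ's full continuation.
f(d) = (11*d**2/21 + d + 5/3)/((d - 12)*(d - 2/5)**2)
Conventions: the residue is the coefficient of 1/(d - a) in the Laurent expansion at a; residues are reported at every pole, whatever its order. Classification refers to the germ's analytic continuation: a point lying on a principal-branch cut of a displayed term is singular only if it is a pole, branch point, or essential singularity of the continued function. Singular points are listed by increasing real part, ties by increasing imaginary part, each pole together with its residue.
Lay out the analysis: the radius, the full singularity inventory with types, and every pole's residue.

Radius of convergence at 0: 2/5.
At 2/5: a pole of order 2; residue -3257/23548.
At 12: a pole of order 1; residue 46775/70644.

Denominator factor (d - 12): pole of order 1 at 12, modulus 12.
Denominator factor (d - 2/5)^2: pole of order 2 at 2/5, modulus 2/5.
The radius of convergence is the smallest modulus among the singular points: 2/5.
At the order-2 pole 2/5 set g(d) = (d - (2/5))^2*f(d) = (11*d**2/21 + d + 5/3)/(d - 12).
Order-2 pole: residue = g'(a); g'(2/5) = -3257/23548, so the residue is -3257/23548.
At the order-1 pole 12 set g(d) = (d - (12))*f(d) = (11*d**2/21 + d + 5/3)/(d - 2/5)**2.
Simple pole: residue = g(a) at a = 12, which is 46775/70644.
List the singular points by increasing real part (a conjugate pair: the negative imaginary part first).


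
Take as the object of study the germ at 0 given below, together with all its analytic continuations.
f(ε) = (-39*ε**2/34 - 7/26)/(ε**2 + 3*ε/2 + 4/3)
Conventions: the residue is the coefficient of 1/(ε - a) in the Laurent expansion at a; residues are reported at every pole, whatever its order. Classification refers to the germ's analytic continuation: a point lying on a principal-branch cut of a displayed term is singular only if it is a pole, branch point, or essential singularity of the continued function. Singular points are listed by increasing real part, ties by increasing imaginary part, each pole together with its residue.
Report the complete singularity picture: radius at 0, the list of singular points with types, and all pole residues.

Denominator factor (ε**2 + 3*ε/2 + 4/3): discriminant -37/12, complex-conjugate roots (-3/4) + ((1/12)*sqrt(111))*i and (-3/4) - ((1/12)*sqrt(111))*i; poles of order 1, moduli (2/3)*sqrt(3) and (2/3)*sqrt(3).
The radius of convergence is the smallest modulus among the singular points: (2/3)*sqrt(3).
The factor ε**2 + 3*ε/2 + 4/3 splits as (ε - a)(ε - a') with a = (-3/4) - ((1/12)*sqrt(111))*i, a' = (-3/4) + ((1/12)*sqrt(111))*i. At the order-1 pole a set g(ε) = (ε - a)*f(ε) = [-39*ε**2/34 - 7/26] / (ε - a').
Simple pole: residue = g(a) at a = (-3/4) - ((1/12)*sqrt(111))*i, which is (117/136) - ((107/65416)*sqrt(111))*i.
The factor ε**2 + 3*ε/2 + 4/3 splits as (ε - a)(ε - a') with a = (-3/4) + ((1/12)*sqrt(111))*i, a' = (-3/4) - ((1/12)*sqrt(111))*i. At the order-1 pole a set g(ε) = (ε - a)*f(ε) = [-39*ε**2/34 - 7/26] / (ε - a').
Simple pole: residue = g(a) at a = (-3/4) + ((1/12)*sqrt(111))*i, which is (117/136) + ((107/65416)*sqrt(111))*i.
List the singular points by increasing real part (a conjugate pair: the negative imaginary part first).

Radius of convergence at 0: (2/3)*sqrt(3).
At (-3/4) - ((1/12)*sqrt(111))*i: a pole of order 1; residue (117/136) - ((107/65416)*sqrt(111))*i.
At (-3/4) + ((1/12)*sqrt(111))*i: a pole of order 1; residue (117/136) + ((107/65416)*sqrt(111))*i.


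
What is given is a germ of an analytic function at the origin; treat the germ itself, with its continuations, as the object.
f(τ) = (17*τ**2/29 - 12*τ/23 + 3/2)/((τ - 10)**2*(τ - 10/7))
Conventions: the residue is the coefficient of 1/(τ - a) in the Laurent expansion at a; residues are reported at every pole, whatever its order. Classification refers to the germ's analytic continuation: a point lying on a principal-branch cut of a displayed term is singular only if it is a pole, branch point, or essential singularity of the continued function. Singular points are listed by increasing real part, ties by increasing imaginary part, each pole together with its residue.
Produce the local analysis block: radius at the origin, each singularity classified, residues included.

Denominator factor (τ - 10)^2: pole of order 2 at 10, modulus 10.
Denominator factor (τ - 10/7): pole of order 1 at 10/7, modulus 10/7.
The radius of convergence is the smallest modulus among the singular points: 10/7.
At the order-1 pole 10/7 set g(τ) = (τ - (10/7))*f(τ) = (17*τ**2/29 - 12*τ/23 + 3/2)/(τ - 10)**2.
Simple pole: residue = g(a) at a = 10/7, which is 127529/4802400.
At the order-2 pole 10 set g(τ) = (τ - (10))^2*f(τ) = (17*τ**2/29 - 12*τ/23 + 3/2)/(τ - 10/7).
Order-2 pole: residue = g'(a); g'(10) = 2687671/4802400, so the residue is 2687671/4802400.
List the singular points by increasing real part (a conjugate pair: the negative imaginary part first).

Radius of convergence at 0: 10/7.
At 10/7: a pole of order 1; residue 127529/4802400.
At 10: a pole of order 2; residue 2687671/4802400.


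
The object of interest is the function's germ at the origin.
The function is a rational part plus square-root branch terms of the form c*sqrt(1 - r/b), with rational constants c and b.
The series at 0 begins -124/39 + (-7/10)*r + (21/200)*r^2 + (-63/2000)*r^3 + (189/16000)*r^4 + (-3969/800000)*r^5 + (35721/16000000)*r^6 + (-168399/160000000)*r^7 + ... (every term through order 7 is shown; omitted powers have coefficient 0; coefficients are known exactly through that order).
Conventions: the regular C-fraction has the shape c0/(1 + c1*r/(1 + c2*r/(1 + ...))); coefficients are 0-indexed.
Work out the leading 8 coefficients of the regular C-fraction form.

The regular C-fraction coefficients are [-124/39, -273/1240, 459/1240, 31/510, 61/255, 459/4880, 201/976, 183/1675].

Taylor coefficients (read off): a_0 = -124/39, a_1 = -7/10, a_2 = 21/200, a_3 = -63/2000, a_4 = 189/16000, a_5 = -3969/800000, a_6 = 35721/16000000, a_7 = -168399/160000000.
c0 = a_0 = -124/39. Peel one level at a time: if S = 1 + c*r/S' with S'(0) = 1, then c is the r-coefficient of S and S' = c*r/(S - 1).
S_1 = c0/f = 1 + (-273/1240)*r + (125307/1537600)*r^2 + ...; c1 = -273/1240.
S_2 = c1*r/(S_1 - 1) = 1 + (459/1240)*r + (-9/400)*r^2 + ...; c2 = 459/1240.
S_3 = c2*r/(S_2 - 1) = 1 + (31/510)*r + (-1891/130050)*r^2 + ...; c3 = 31/510.
S_4 = c3*r/(S_3 - 1) = 1 + (61/255)*r + (-9/400)*r^2 + ...; c4 = 61/255.
S_5 = c4*r/(S_4 - 1) = 1 + (459/4880)*r + (-92259/4762880)*r^2 + ...; c5 = 459/4880.
S_6 = c5*r/(S_5 - 1) = 1 + (201/976)*r + (-9/400)*r^2 + ...; c6 = 201/976.
S_7 = c6*r/(S_6 - 1) = 1 + (183/1675)*r + ...; c7 = 183/1675.


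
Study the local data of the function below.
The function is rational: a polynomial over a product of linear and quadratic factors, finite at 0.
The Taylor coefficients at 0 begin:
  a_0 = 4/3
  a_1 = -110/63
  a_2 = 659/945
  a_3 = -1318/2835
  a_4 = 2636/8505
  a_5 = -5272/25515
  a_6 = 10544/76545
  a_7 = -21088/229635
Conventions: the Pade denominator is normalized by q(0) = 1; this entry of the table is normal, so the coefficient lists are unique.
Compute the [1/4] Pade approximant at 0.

Taylor coefficients needed (read off): a_0 = 4/3, a_1 = -110/63, a_2 = 659/945, a_3 = -1318/2835, a_4 = 2636/8505, a_5 = -5272/25515.
Write the denominator as Q(θ) = 1 + q1*θ + q2*θ^2 + q3*θ^3 + q4*θ^4. Requiring Q*f - P = O(θ^6) with deg P <= 1 kills the coefficients of θ^2..θ^5 in Q*f:
  θ^2: a_2 + q1*a_1 + q2*a_0 = 0, i.e. 659/945 + (-110/63)*q1 + (4/3)*q2 = 0.
  θ^3: a_3 + q1*a_2 + q2*a_1 + q3*a_0 = 0, i.e. -1318/2835 + (659/945)*q1 + (-110/63)*q2 + (4/3)*q3 = 0.
  θ^4: a_4 + q1*a_3 + q2*a_2 + q3*a_1 + q4*a_0 = 0, i.e. 2636/8505 + (-1318/2835)*q1 + (659/945)*q2 + (-110/63)*q3 + (4/3)*q4 = 0.
  θ^5: a_5 + q1*a_4 + q2*a_3 + q3*a_2 + q4*a_1 = 0, i.e. -5272/25515 + (2636/8505)*q1 + (-1318/2835)*q2 + (659/945)*q3 + (-110/63)*q4 = 0.
Solving this linear system: q1 = 718969/2313278, q2 = -548947/4731705, q3 = 1582259/46265560, q4 = -77530691/4163900400.
The numerator is Q*f truncated at degree 1: P0 = a_0 = 4/3; P1 = a_1 + q1*a_0 = -97033592/72868257.

The Pade approximant has numerator coefficients [4/3, -97033592/72868257]; denominator coefficients [1, 718969/2313278, -548947/4731705, 1582259/46265560, -77530691/4163900400].


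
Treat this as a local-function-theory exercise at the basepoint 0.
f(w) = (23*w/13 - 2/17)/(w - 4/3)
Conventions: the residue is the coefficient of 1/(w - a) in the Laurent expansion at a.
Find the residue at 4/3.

The residue is 1486/663.

At the order-1 pole 4/3 set g(w) = (w - (4/3))*f(w) = 23*w/13 - 2/17.
Simple pole: residue = g(a) at a = 4/3, which is 1486/663.


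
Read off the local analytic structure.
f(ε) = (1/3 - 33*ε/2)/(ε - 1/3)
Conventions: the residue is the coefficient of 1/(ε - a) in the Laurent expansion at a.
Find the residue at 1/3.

At the order-1 pole 1/3 set g(ε) = (ε - (1/3))*f(ε) = 1/3 - 33*ε/2.
Simple pole: residue = g(a) at a = 1/3, which is -31/6.

The residue is -31/6.


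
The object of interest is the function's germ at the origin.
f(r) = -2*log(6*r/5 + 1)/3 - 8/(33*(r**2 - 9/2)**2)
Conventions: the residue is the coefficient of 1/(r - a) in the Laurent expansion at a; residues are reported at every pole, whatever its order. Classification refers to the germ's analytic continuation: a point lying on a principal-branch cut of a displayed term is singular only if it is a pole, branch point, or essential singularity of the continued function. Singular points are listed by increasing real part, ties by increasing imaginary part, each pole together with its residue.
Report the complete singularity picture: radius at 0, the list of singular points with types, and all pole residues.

Radius of convergence at 0: 5/6.
At -(3/2)*sqrt(2): a pole of order 2; residue -(4/891)*sqrt(2).
At -5/6: a logarithmic branch point.
At (3/2)*sqrt(2): a pole of order 2; residue (4/891)*sqrt(2).

Denominator factor (r**2 - 9/2)^2: discriminant 18, real irrational roots (3/2)*sqrt(2) and -(3/2)*sqrt(2); poles of order 2, moduli (3/2)*sqrt(2) and (3/2)*sqrt(2).
Branch term (-2/3)*log(1 - r/(-5/6)): its argument vanishes at r = -5/6, a logarithmic branch point, modulus 5/6.
The radius of convergence is the smallest modulus among the singular points: 5/6.
The branch term is analytic at -(3/2)*sqrt(2) and contributes nothing to the residue; only the rational part matters.
The factor r**2 - 9/2 splits as (r - a)(r - a') with a = -(3/2)*sqrt(2), a' = (3/2)*sqrt(2). At the order-2 pole a set g(r) = (r - a)^2*(rational part) = [-8/33] / (r - a')^2.
Order-2 pole: residue = g'(a); g'(-(3/2)*sqrt(2)) = -(4/891)*sqrt(2), so the residue is -(4/891)*sqrt(2).
The branch term is analytic at (3/2)*sqrt(2) and contributes nothing to the residue; only the rational part matters.
The factor r**2 - 9/2 splits as (r - a)(r - a') with a = (3/2)*sqrt(2), a' = -(3/2)*sqrt(2). At the order-2 pole a set g(r) = (r - a)^2*(rational part) = [-8/33] / (r - a')^2.
Order-2 pole: residue = g'(a); g'((3/2)*sqrt(2)) = (4/891)*sqrt(2), so the residue is (4/891)*sqrt(2).
List the singular points by increasing real part (a conjugate pair: the negative imaginary part first).


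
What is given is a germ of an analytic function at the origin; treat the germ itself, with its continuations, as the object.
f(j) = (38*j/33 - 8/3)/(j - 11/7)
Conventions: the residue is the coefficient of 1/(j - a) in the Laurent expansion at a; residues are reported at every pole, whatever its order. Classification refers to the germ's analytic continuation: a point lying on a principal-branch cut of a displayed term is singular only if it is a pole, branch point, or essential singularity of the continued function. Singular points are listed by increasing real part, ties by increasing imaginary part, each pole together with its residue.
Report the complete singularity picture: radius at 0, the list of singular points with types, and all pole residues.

Denominator factor (j - 11/7): pole of order 1 at 11/7, modulus 11/7.
The radius of convergence is the smallest modulus among the singular points: 11/7.
At the order-1 pole 11/7 set g(j) = (j - (11/7))*f(j) = 38*j/33 - 8/3.
Simple pole: residue = g(a) at a = 11/7, which is -6/7.

Radius of convergence at 0: 11/7.
At 11/7: a pole of order 1; residue -6/7.


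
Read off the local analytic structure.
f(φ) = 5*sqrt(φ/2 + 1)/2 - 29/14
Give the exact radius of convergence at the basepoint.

The radius of convergence is 2.

Branch term (5/2)*sqrt(1 - φ/(-2)): its argument vanishes at φ = -2, a square-root branch point, modulus 2.
The radius of convergence is the smallest modulus among the singular points: 2.


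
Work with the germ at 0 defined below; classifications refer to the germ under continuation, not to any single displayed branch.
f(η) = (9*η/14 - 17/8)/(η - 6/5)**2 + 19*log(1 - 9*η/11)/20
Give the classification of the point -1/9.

The point is a regular point.

Denominator factors: η - 6/5 = -59/45 at η = -1/9 — none vanishes.
Branch term log(1 - η/(11/9)): argument at -1/9 is 12/11, nonzero, so -1/9 is not its branch point (a point on a principal cut is still regular for the continued germ).
So the germ continues analytically to -1/9.


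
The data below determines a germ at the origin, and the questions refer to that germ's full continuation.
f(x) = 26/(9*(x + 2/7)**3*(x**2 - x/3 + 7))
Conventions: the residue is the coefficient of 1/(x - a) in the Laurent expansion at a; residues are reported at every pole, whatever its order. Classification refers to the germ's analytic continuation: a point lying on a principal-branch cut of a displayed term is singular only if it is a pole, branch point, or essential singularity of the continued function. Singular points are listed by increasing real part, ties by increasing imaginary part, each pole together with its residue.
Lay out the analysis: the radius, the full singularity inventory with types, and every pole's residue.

Denominator factor (x**2 - x/3 + 7): discriminant -251/9, complex-conjugate roots (1/6) + ((1/6)*sqrt(251))*i and (1/6) - ((1/6)*sqrt(251))*i; poles of order 1, moduli sqrt(7) and sqrt(7).
Denominator factor (x + 2/7)^3: pole of order 3 at -2/7, modulus 2/7.
The radius of convergence is the smallest modulus among the singular points: 2/7.
At the order-3 pole -2/7 set g(x) = (x - (-2/7))^3*f(x) = 26/(9*(x**2 - x/3 + 7)).
Order-3 pole: residue = g''(a)/2; g''(-2/7) = -350085008/3522724125, so the residue is -175042504/3522724125.
The factor x**2 - x/3 + 7 splits as (x - a)(x - a') with a = (1/6) - ((1/6)*sqrt(251))*i, a' = (1/6) + ((1/6)*sqrt(251))*i. At the order-1 pole a set g(x) = (x - a)*f(x) = [26/(9*(x + 2/7)**3)] / (x - a').
Simple pole: residue = g(a) at a = (1/6) - ((1/6)*sqrt(251))*i, which is (87521252/3522724125) - ((773841614/884203755375)*sqrt(251))*i.
The factor x**2 - x/3 + 7 splits as (x - a)(x - a') with a = (1/6) + ((1/6)*sqrt(251))*i, a' = (1/6) - ((1/6)*sqrt(251))*i. At the order-1 pole a set g(x) = (x - a)*f(x) = [26/(9*(x + 2/7)**3)] / (x - a').
Simple pole: residue = g(a) at a = (1/6) + ((1/6)*sqrt(251))*i, which is (87521252/3522724125) + ((773841614/884203755375)*sqrt(251))*i.
List the singular points by increasing real part (a conjugate pair: the negative imaginary part first).

Radius of convergence at 0: 2/7.
At -2/7: a pole of order 3; residue -175042504/3522724125.
At (1/6) - ((1/6)*sqrt(251))*i: a pole of order 1; residue (87521252/3522724125) - ((773841614/884203755375)*sqrt(251))*i.
At (1/6) + ((1/6)*sqrt(251))*i: a pole of order 1; residue (87521252/3522724125) + ((773841614/884203755375)*sqrt(251))*i.


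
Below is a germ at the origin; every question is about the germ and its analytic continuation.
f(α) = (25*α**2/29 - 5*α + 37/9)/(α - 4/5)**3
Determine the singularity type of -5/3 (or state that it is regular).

The point is a regular point.

Denominator factors: α - 4/5 = -37/15 at α = -5/3 — none vanishes.
So the germ continues analytically to -5/3.


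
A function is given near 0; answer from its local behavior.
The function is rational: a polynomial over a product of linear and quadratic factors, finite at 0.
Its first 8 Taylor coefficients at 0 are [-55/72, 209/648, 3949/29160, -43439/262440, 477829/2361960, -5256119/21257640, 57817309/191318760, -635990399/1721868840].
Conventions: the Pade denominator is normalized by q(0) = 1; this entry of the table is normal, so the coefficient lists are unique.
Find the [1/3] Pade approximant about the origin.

The Pade approximant has numerator coefficients [-55/72, 2783/126]; denominator coefficients [1, -1795/63, -18668/1575, -242684/23625].

Taylor coefficients needed (read off): a_0 = -55/72, a_1 = 209/648, a_2 = 3949/29160, a_3 = -43439/262440, a_4 = 477829/2361960.
Write the denominator as Q(ξ) = 1 + q1*ξ + q2*ξ^2 + q3*ξ^3. Requiring Q*f - P = O(ξ^5) with deg P <= 1 kills the coefficients of ξ^2..ξ^4 in Q*f:
  ξ^2: a_2 + q1*a_1 + q2*a_0 = 0, i.e. 3949/29160 + (209/648)*q1 + (-55/72)*q2 = 0.
  ξ^3: a_3 + q1*a_2 + q2*a_1 + q3*a_0 = 0, i.e. -43439/262440 + (3949/29160)*q1 + (209/648)*q2 + (-55/72)*q3 = 0.
  ξ^4: a_4 + q1*a_3 + q2*a_2 + q3*a_1 = 0, i.e. 477829/2361960 + (-43439/262440)*q1 + (3949/29160)*q2 + (209/648)*q3 = 0.
Solving this linear system: q1 = -1795/63, q2 = -18668/1575, q3 = -242684/23625.
The numerator is Q*f truncated at degree 1: P0 = a_0 = -55/72; P1 = a_1 + q1*a_0 = 2783/126.


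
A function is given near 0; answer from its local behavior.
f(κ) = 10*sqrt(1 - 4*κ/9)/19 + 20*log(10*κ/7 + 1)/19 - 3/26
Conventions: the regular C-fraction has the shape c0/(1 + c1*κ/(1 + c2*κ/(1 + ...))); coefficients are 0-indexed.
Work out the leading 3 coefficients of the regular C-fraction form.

The regular C-fraction coefficients are [203/494, -43160/12789, 1471459/353829].

Taylor coefficients (expand at 0): a_0 = 203/494, a_1 = 1660/1197, a_2 = -81980/75411.
c0 = a_0 = 203/494. Peel one level at a time: if S = 1 + c*κ/S' with S'(0) = 1, then c is the κ-coefficient of S and S' = c*κ/(S - 1).
S_1 = c0/f = 1 + (-43160/12789)*κ + (765158680/54519507)*κ^2 + ...; c1 = -43160/12789.
S_2 = c1*κ/(S_1 - 1) = 1 + (1471459/353829)*κ + ...; c2 = 1471459/353829.


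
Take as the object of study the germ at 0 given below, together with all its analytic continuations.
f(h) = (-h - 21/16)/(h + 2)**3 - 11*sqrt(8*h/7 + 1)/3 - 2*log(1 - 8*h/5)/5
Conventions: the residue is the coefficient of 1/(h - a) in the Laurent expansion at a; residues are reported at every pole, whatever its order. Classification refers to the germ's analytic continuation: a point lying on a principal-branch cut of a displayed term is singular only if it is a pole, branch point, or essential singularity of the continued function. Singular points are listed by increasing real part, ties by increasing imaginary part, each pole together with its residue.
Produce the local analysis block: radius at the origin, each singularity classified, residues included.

Radius of convergence at 0: 5/8.
At -2: a pole of order 3; residue 0.
At -7/8: an algebraic (square-root) branch point.
At 5/8: a logarithmic branch point.

Denominator factor (h + 2)^3: pole of order 3 at -2, modulus 2.
Branch term (-11/3)*sqrt(1 - h/(-7/8)): its argument vanishes at h = -7/8, a square-root branch point, modulus 7/8.
Branch term (-2/5)*log(1 - h/(5/8)): its argument vanishes at h = 5/8, a logarithmic branch point, modulus 5/8.
The radius of convergence is the smallest modulus among the singular points: 5/8.
The branch terms are analytic at -2 and contribute nothing to the residue; only the rational part matters.
At the order-3 pole -2 set g(h) = (h - (-2))^3*(rational part) = -h - 21/16.
Order-3 pole: residue = g''(a)/2; g''(-2) = 0, so the residue is 0.
List the singular points by increasing real part (a conjugate pair: the negative imaginary part first).


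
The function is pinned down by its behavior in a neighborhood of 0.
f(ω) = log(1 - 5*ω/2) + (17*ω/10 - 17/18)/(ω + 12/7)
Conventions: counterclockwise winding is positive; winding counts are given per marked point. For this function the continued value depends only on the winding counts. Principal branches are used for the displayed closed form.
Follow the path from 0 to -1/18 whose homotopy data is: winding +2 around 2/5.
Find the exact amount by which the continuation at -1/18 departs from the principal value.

The rational part is single-valued and drops out of the difference; each branch term changes only by its own monodromy.
(1)*log(1 - ω/(2/5)): each positive loop around 2/5 adds 2*pi*i to the log, so winding +2 contributes (1)*(2)*2*pi*i = (4)*pi*i.
Summing the contributions at ω = -1/18 gives (4)*pi*i.

Continued minus principal equals (4)*pi*i.


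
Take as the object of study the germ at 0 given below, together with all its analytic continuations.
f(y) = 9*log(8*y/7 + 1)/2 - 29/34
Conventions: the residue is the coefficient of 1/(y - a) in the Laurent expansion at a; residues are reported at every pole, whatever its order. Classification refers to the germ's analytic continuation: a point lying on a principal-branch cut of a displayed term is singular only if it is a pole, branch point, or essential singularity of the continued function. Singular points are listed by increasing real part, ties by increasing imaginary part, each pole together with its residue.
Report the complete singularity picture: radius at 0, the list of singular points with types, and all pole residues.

Radius of convergence at 0: 7/8.
At -7/8: a logarithmic branch point.

Branch term (9/2)*log(1 - y/(-7/8)): its argument vanishes at y = -7/8, a logarithmic branch point, modulus 7/8.
The radius of convergence is the smallest modulus among the singular points: 7/8.


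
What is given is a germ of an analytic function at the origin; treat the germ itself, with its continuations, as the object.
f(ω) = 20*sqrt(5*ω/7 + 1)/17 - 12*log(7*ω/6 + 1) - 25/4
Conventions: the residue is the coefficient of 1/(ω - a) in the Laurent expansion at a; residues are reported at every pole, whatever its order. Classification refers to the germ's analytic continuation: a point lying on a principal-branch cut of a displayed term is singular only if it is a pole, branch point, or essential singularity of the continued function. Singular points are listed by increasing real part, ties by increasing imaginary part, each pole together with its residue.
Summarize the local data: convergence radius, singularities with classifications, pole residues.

Radius of convergence at 0: 6/7.
At -7/5: an algebraic (square-root) branch point.
At -6/7: a logarithmic branch point.

Branch term (-12)*log(1 - ω/(-6/7)): its argument vanishes at ω = -6/7, a logarithmic branch point, modulus 6/7.
Branch term (20/17)*sqrt(1 - ω/(-7/5)): its argument vanishes at ω = -7/5, a square-root branch point, modulus 7/5.
The radius of convergence is the smallest modulus among the singular points: 6/7.
List the singular points by increasing real part (a conjugate pair: the negative imaginary part first).


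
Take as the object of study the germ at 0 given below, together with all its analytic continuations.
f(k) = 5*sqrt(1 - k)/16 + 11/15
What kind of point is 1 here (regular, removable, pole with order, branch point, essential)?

The term (5/16)*sqrt(1 - k/(1)) has argument 1 - 1/(1) = 0 at 1: a square-root (algebraic, two-sheeted) branch point; the remaining terms are analytic or single-valued there.

The point is an algebraic (square-root) branch point.


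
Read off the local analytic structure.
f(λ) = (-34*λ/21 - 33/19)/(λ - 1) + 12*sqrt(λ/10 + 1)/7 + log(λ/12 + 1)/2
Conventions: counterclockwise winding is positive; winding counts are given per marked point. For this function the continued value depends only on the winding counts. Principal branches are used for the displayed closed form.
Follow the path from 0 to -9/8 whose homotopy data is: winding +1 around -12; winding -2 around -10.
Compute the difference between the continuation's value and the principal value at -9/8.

The rational part is single-valued and drops out of the difference; each branch term changes only by its own monodromy.
(1/2)*log(1 - λ/(-12)): each positive loop around -12 adds 2*pi*i to the log, so winding +1 contributes (1/2)*(1)*2*pi*i = pi*i.
(12/7)*sqrt(1 - λ/(-10)): winding -2 is even, the square root returns to the same sheet, contribution 0.
Summing the contributions at λ = -9/8 gives pi*i.

Continued minus principal equals pi*i.


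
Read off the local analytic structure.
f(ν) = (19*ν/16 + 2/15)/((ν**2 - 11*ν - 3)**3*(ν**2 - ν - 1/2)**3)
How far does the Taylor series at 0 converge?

Denominator factor (ν**2 - 11*ν - 3)^3: discriminant 133, real irrational roots 11/2 + (1/2)*sqrt(133) and 11/2 - (1/2)*sqrt(133); poles of order 3, moduli 11/2 + (1/2)*sqrt(133) and -11/2 + (1/2)*sqrt(133).
Denominator factor (ν**2 - ν - 1/2)^3: discriminant 3, real irrational roots 1/2 + (1/2)*sqrt(3) and 1/2 - (1/2)*sqrt(3); poles of order 3, moduli 1/2 + (1/2)*sqrt(3) and -1/2 + (1/2)*sqrt(3).
The radius of convergence is the smallest modulus among the singular points: -11/2 + (1/2)*sqrt(133).

The radius of convergence is -11/2 + (1/2)*sqrt(133).


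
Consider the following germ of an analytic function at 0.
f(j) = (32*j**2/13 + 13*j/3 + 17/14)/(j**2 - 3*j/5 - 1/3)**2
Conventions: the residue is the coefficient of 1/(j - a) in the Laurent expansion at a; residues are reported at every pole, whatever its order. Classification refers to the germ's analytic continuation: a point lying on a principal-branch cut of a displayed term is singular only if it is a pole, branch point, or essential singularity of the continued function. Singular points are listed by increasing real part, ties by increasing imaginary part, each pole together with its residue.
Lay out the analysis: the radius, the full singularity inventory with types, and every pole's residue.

Radius of convergence at 0: -3/10 + (1/30)*sqrt(381).
At 3/10 - (1/30)*sqrt(381): a pole of order 2; residue (115600/1467739)*sqrt(381).
At 3/10 + (1/30)*sqrt(381): a pole of order 2; residue -(115600/1467739)*sqrt(381).

Denominator factor (j**2 - 3*j/5 - 1/3)^2: discriminant 127/75, real irrational roots 3/10 + (1/30)*sqrt(381) and 3/10 - (1/30)*sqrt(381); poles of order 2, moduli 3/10 + (1/30)*sqrt(381) and -3/10 + (1/30)*sqrt(381).
The radius of convergence is the smallest modulus among the singular points: -3/10 + (1/30)*sqrt(381).
The factor j**2 - 3*j/5 - 1/3 splits as (j - a)(j - a') with a = 3/10 - (1/30)*sqrt(381), a' = 3/10 + (1/30)*sqrt(381). At the order-2 pole a set g(j) = (j - a)^2*f(j) = [32*j**2/13 + 13*j/3 + 17/14] / (j - a')^2.
Order-2 pole: residue = g'(a); g'(3/10 - (1/30)*sqrt(381)) = (115600/1467739)*sqrt(381), so the residue is (115600/1467739)*sqrt(381).
The factor j**2 - 3*j/5 - 1/3 splits as (j - a)(j - a') with a = 3/10 + (1/30)*sqrt(381), a' = 3/10 - (1/30)*sqrt(381). At the order-2 pole a set g(j) = (j - a)^2*f(j) = [32*j**2/13 + 13*j/3 + 17/14] / (j - a')^2.
Order-2 pole: residue = g'(a); g'(3/10 + (1/30)*sqrt(381)) = -(115600/1467739)*sqrt(381), so the residue is -(115600/1467739)*sqrt(381).
List the singular points by increasing real part (a conjugate pair: the negative imaginary part first).
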